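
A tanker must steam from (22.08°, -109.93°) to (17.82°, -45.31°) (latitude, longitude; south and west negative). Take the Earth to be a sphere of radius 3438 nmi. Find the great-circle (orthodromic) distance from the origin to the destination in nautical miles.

cos σ = sin φ₁ sin φ₂ + cos φ₁ cos φ₂ cos Δλ
      = sin(22.08°)sin(17.82°) + cos(22.08°)cos(17.82°)cos(64.62°) = 0.4932
σ = 60.451° → d = Rσ = 3438·1.05507 = 3627 nmi

3627 nmi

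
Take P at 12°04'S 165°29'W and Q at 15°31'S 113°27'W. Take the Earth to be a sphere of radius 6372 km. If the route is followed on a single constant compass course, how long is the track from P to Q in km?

5632 km

Δψ = ln[tan(π/4+φ₂/2)/tan(π/4+φ₁/2)] = -0.0620;  Δφ = -0.0602 rad,  Δλ = +0.9082 rad
q = Δφ/Δψ = 0.9710
d = R·√(Δφ² + q²Δλ²) = 6372·0.88387 = 5632 km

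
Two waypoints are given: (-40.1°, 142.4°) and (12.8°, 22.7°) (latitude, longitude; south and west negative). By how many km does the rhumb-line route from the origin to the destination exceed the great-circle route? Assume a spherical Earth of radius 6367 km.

297 km

Great circle: cos σ = sin φ₁ sin φ₂ + cos φ₁ cos φ₂ cos Δλ,  σ = 2.1086 rad → d_gc = 13425.6 km
Rhumb line: Δψ = +0.9905, q = Δφ/Δψ = 0.9322, d_rh = R√(Δφ²+q²Δλ²) = 13722.2 km
Excess = 13722.2 − 13425.6 = 296.6 ≈ 297 km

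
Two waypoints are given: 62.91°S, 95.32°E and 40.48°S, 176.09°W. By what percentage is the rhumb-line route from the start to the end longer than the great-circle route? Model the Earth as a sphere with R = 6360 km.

7.1%

Great circle: σ = 0.9441 rad → d_gc = Rσ = 6004.4 km
Rhumb: Δφ = +0.3915, Δλ = +1.5462, Δψ = +0.6494, q = Δφ/Δψ = 0.6028 → d_rh = R√(Δφ²+q²Δλ²) = 6429.3 km
Excess = (6429.3 − 6004.4) / 6004.4 = 424.9 / 6004.4 = 7.08% ≈ 7.1%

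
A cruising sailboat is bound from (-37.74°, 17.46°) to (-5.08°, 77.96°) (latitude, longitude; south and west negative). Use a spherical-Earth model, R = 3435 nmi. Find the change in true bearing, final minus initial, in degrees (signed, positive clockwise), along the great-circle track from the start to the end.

Initial bearing θ₁ = atan2(sin Δλ cos φ₂, cos φ₁ sin φ₂ − sin φ₁ cos φ₂ cos Δλ) = 75.13°
Final bearing θ₂ = (initial bearing from the destination back to the start) + 180° = 50.11°
Δθ = θ₂ − θ₁ = -25.0°

-25.0°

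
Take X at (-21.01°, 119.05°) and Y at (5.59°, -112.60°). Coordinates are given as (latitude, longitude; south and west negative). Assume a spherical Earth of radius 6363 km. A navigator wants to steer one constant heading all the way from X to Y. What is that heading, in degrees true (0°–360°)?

78.1°

Δψ = ln[tan(π/4+φ₂/2)/tan(π/4+φ₁/2)] = +0.4729
Δλ = +2.2401 rad (taken the short way round)
course = atan2(Δλ, Δψ) = 78.08°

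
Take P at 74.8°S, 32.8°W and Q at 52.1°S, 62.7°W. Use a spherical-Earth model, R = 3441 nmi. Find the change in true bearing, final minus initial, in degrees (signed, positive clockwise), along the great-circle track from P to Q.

Initial bearing θ₁ = atan2(sin Δλ cos φ₂, cos φ₁ sin φ₂ − sin φ₁ cos φ₂ cos Δλ) = 315.07°
Final bearing θ₂ = (initial bearing from the destination back to the start) + 180° = 342.46°
Δθ = θ₂ − θ₁ = +27.4°

+27.4°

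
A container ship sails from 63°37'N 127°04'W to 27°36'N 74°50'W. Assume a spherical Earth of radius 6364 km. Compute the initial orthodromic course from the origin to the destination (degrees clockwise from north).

N = sin Δλ·cos φ₂ = +0.7006;  D = cos φ₁ sin φ₂ − sin φ₁ cos φ₂ cos Δλ = -0.2803
initial course = atan2(N, D) = 111.81°

111.8°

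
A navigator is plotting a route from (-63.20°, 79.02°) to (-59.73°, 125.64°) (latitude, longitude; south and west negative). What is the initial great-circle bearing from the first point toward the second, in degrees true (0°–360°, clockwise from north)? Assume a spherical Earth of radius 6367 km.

102.4°

θ = atan2( sin Δλ·cos φ₂ ,  cos φ₁ sin φ₂ − sin φ₁ cos φ₂ cos Δλ )
  = atan2(+0.3664, -0.0804) = 102.37°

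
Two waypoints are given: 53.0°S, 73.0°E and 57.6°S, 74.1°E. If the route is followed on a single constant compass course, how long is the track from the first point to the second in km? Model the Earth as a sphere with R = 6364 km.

516 km

Δψ = ln[tan(π/4+φ₂/2)/tan(π/4+φ₁/2)] = -0.1412;  Δφ = -0.0803 rad,  Δλ = +0.0192 rad
q = Δφ/Δψ = 0.5685
d = R·√(Δφ² + q²Δλ²) = 6364·0.08102 = 516 km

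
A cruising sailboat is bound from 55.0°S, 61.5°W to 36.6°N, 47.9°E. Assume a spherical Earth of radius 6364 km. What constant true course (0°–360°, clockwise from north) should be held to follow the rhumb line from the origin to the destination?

Δψ = ln[tan(π/4+φ₂/2)/tan(π/4+φ₁/2)] = +1.8415
Δλ = +1.9094 rad (taken the short way round)
course = atan2(Δλ, Δψ) = 46.04°

46.0°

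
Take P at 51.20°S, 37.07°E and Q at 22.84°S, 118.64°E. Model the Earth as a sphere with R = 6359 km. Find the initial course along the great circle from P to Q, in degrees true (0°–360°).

98.6°

θ = atan2( sin Δλ·cos φ₂ ,  cos φ₁ sin φ₂ − sin φ₁ cos φ₂ cos Δλ )
  = atan2(+0.9116, -0.1379) = 98.60°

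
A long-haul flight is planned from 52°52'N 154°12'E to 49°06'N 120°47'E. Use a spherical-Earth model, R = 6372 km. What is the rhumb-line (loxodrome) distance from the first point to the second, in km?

2375 km

Rhumb course C = atan2(Δλ, Δψ) with Δψ = ln[tan(π/4+φ₂/2)/tan(π/4+φ₁/2)] = -0.1045, Δλ = -0.5832 → C = 259.84°
d = R·|Δφ| / |cos C| = 6372·0.06574 / 0.17637 = 2375 km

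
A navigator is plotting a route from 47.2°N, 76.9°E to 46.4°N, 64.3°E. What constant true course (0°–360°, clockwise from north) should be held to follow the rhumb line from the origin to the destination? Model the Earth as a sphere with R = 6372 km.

264.7°

Δψ = ln[tan(π/4+φ₂/2)/tan(π/4+φ₁/2)] = -0.0204
Δλ = -0.2199 rad (taken the short way round)
course = atan2(Δλ, Δψ) = 264.70°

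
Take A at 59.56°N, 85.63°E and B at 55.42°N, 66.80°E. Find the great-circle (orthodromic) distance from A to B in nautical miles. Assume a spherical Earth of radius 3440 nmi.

cos σ = sin φ₁ sin φ₂ + cos φ₁ cos φ₂ cos Δλ
      = sin(59.56°)sin(55.42°) + cos(59.56°)cos(55.42°)cos(-18.83°) = 0.9820
σ = 10.887° → d = Rσ = 3440·0.19002 = 654 nmi

654 nmi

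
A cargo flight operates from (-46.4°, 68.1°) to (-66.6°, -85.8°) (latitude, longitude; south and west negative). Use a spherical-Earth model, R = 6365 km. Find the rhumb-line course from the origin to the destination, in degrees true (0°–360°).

Δψ = ln[tan(π/4+φ₂/2)/tan(π/4+φ₁/2)] = -0.6582
Δλ = -2.6861 rad (taken the short way round)
course = atan2(Δλ, Δψ) = 256.23°

256.2°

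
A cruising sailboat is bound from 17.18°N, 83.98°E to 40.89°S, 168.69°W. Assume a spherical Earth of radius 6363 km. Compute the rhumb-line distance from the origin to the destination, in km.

12843 km

Rhumb course C = atan2(Δλ, Δψ) with Δψ = ln[tan(π/4+φ₂/2)/tan(π/4+φ₁/2)] = -1.0878, Δλ = +1.8733 → C = 120.14°
d = R·|Δφ| / |cos C| = 6363·1.01351 / 0.50216 = 12843 km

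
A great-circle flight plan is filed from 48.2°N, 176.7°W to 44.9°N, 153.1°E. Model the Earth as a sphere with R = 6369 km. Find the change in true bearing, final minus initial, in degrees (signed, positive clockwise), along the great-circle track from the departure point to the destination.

-22.2°

Initial bearing θ₁ = atan2(sin Δλ cos φ₂, cos φ₁ sin φ₂ − sin φ₁ cos φ₂ cos Δλ) = 272.27°
Final bearing θ₂ = (initial bearing from the destination back to the start) + 180° = 250.09°
Δθ = θ₂ − θ₁ = -22.2°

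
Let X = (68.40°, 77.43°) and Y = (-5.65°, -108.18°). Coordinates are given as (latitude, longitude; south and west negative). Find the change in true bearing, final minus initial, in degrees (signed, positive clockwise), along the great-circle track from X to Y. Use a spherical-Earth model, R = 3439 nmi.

+171.4°

At departure: θ₁ = atan2(sin Δλ cos φ₂, cos φ₁ sin φ₂ − sin φ₁ cos φ₂ cos Δλ) = 6.28°
At arrival: θ₂ = atan2(sin Δλ cos φ₁, −cos φ₂ sin φ₁ + sin φ₂ cos φ₁ cos Δλ) = 177.68°
Δθ = θ₂ − θ₁ = +171.4°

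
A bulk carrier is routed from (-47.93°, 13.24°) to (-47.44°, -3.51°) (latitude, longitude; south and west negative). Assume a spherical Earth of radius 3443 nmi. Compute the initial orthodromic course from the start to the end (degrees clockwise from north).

266.3°

N = sin Δλ·cos φ₂ = -0.1949;  D = cos φ₁ sin φ₂ − sin φ₁ cos φ₂ cos Δλ = -0.0128
initial course = atan2(N, D) = 266.26°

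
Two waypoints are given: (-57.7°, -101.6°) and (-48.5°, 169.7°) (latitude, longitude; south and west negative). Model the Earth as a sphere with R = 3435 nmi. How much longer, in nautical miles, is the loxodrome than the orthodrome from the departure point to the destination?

Great circle: cos σ = sin φ₁ sin φ₂ + cos φ₁ cos φ₂ cos Δλ,  σ = 0.8749 rad → d_gc = 3005.18 nmi
Rhumb line: Δψ = +0.2687, q = Δφ/Δψ = 0.5975, d_rh = R√(Δφ²+q²Δλ²) = 3224.74 nmi
Excess = 3224.74 − 3005.18 = 219.56 ≈ 220 nmi

220 nmi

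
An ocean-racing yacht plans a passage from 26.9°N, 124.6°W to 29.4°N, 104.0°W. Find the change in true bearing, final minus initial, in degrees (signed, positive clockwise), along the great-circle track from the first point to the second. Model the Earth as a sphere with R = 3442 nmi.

Initial bearing θ₁ = atan2(sin Δλ cos φ₂, cos φ₁ sin φ₂ − sin φ₁ cos φ₂ cos Δλ) = 77.35°
Final bearing θ₂ = (initial bearing from the destination back to the start) + 180° = 87.15°
Δθ = θ₂ − θ₁ = +9.8°

+9.8°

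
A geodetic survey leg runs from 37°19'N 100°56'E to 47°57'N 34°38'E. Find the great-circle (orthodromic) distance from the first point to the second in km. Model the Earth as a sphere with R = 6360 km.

cos σ = sin φ₁ sin φ₂ + cos φ₁ cos φ₂ cos Δλ
      = sin(37.32°)sin(47.95°) + cos(37.32°)cos(47.95°)cos(-66.30°) = 0.6643
σ = 48.374° → d = Rσ = 6360·0.84429 = 5370 km

5370 km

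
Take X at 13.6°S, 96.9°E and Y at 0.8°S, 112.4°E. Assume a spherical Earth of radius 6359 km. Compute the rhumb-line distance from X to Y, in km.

Rhumb course C = atan2(Δλ, Δψ) with Δψ = ln[tan(π/4+φ₂/2)/tan(π/4+φ₁/2)] = +0.2257, Δλ = +0.2705 → C = 50.17°
d = R·|Δφ| / |cos C| = 6359·0.22340 / 0.64056 = 2218 km

2218 km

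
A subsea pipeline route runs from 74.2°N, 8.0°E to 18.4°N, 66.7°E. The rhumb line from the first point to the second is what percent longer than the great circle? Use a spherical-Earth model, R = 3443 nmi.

Great circle: σ = 1.1175 rad → d_gc = Rσ = 3847.5 nmi
Rhumb: Δφ = -0.9739, Δλ = +1.0245, Δψ = -1.6482, q = Δφ/Δψ = 0.5909 → d_rh = R√(Δφ²+q²Δλ²) = 3948.1 nmi
Excess = (3948.1 − 3847.5) / 3847.5 = 100.6 / 3847.5 = 2.61% ≈ 2.6%

2.6%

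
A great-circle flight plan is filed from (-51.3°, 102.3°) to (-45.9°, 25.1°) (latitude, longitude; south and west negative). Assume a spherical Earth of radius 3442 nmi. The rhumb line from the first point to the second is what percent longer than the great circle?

4.8%

Great circle: σ = 0.8542 rad → d_gc = Rσ = 2940.0 nmi
Rhumb: Δφ = +0.0942, Δλ = -1.3474, Δψ = +0.1427, q = Δφ/Δψ = 0.6604 → d_rh = R√(Δφ²+q²Δλ²) = 3080.1 nmi
Excess = (3080.1 − 2940.0) / 2940.0 = 140.1 / 2940.0 = 4.77% ≈ 4.8%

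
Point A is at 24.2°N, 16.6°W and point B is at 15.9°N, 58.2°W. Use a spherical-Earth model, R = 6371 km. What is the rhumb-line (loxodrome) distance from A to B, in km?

4438 km

Δψ = ln[tan(π/4+φ₂/2)/tan(π/4+φ₁/2)] = -0.1544;  Δφ = -0.1449 rad,  Δλ = -0.7261 rad
q = Δφ/Δψ = 0.9384
d = R·√(Δφ² + q²Δλ²) = 6371·0.69653 = 4438 km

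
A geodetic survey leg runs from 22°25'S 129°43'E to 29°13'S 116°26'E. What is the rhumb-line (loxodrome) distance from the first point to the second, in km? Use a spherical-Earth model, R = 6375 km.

1530 km

Δψ = ln[tan(π/4+φ₂/2)/tan(π/4+φ₁/2)] = -0.1320;  Δφ = -0.1187 rad,  Δλ = -0.2318 rad
q = Δφ/Δψ = 0.8994
d = R·√(Δφ² + q²Δλ²) = 6375·0.23993 = 1530 km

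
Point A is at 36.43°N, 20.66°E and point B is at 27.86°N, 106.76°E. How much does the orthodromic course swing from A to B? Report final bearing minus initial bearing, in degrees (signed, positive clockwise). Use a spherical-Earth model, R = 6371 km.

+53.0°

At departure: θ₁ = atan2(sin Δλ cos φ₂, cos φ₁ sin φ₂ − sin φ₁ cos φ₂ cos Δλ) = 68.90°
At arrival: θ₂ = atan2(sin Δλ cos φ₁, −cos φ₂ sin φ₁ + sin φ₂ cos φ₁ cos Δλ) = 121.89°
Δθ = θ₂ − θ₁ = +53.0°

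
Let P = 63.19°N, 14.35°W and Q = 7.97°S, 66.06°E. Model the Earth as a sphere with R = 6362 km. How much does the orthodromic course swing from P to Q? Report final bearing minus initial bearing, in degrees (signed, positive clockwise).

Initial bearing θ₁ = atan2(sin Δλ cos φ₂, cos φ₁ sin φ₂ − sin φ₁ cos φ₂ cos Δλ) = 102.13°
Final bearing θ₂ = (initial bearing from the destination back to the start) + 180° = 153.56°
Δθ = θ₂ − θ₁ = +51.4°

+51.4°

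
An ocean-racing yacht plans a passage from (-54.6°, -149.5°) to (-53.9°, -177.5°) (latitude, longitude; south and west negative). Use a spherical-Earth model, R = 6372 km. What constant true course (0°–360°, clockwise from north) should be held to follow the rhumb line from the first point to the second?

Meridional parts: M(φ₁)=-1.1421, M(φ₂)=-1.1212 → ΔM = +0.0209;  Δλ = -0.4887 rad
tan C = Δλ / ΔM = -23.3693 → C = 272.45°

272.5°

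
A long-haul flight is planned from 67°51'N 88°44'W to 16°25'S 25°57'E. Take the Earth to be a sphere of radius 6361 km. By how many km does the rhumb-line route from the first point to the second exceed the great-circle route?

810 km

Great circle: cos σ = sin φ₁ sin φ₂ + cos φ₁ cos φ₂ cos Δλ,  σ = 1.9963 rad → d_gc = 12698.6 km
Rhumb line: Δψ = -1.9215, q = Δφ/Δψ = 0.7654, d_rh = R√(Δφ²+q²Δλ²) = 13509.0 km
Excess = 13509.0 − 12698.6 = 810.4 ≈ 810 km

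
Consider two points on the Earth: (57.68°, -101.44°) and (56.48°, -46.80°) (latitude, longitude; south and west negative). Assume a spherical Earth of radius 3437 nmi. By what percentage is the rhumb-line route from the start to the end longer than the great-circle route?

Great circle: σ = 0.5045 rad → d_gc = Rσ = 1734.1 nmi
Rhumb: Δφ = -0.0209, Δλ = +0.9536, Δψ = -0.0385, q = Δφ/Δψ = 0.5434 → d_rh = R√(Δφ²+q²Δλ²) = 1782.6 nmi
Excess = (1782.6 − 1734.1) / 1734.1 = 48.5 / 1734.1 = 2.80% ≈ 2.8%

2.8%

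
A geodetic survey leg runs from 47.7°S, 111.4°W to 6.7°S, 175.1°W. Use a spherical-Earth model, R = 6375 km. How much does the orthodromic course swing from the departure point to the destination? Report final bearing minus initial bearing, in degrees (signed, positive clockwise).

At departure: θ₁ = atan2(sin Δλ cos φ₂, cos φ₁ sin φ₂ − sin φ₁ cos φ₂ cos Δλ) = 285.50°
At arrival: θ₂ = atan2(sin Δλ cos φ₁, −cos φ₂ sin φ₁ + sin φ₂ cos φ₁ cos Δλ) = 319.23°
Δθ = θ₂ − θ₁ = +33.7°

+33.7°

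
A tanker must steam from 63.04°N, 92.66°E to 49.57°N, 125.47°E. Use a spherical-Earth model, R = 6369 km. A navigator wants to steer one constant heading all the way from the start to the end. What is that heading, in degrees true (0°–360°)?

126.9°

Meridional parts: M(φ₁)=+1.4283, M(φ₂)=+0.9991 → ΔM = -0.4293;  Δλ = +0.5726 rad
tan C = Δλ / ΔM = -1.3340 → C = 126.86°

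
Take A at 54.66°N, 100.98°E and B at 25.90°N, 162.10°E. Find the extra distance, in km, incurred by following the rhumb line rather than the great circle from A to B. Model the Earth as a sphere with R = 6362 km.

Great circle: cos σ = sin φ₁ sin φ₂ + cos φ₁ cos φ₂ cos Δλ,  σ = 0.9177 rad → d_gc = 5838.629 km
Rhumb line: Δψ = -0.6757, q = Δφ/Δψ = 0.7429, d_rh = R√(Δφ²+q²Δλ²) = 5968.133 km
Excess = 5968.133 − 5838.629 = 129.504 ≈ 130 km

130 km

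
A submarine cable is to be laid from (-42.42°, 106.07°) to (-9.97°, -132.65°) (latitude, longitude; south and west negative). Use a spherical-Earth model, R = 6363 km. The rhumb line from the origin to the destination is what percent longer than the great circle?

Great circle: σ = 1.8346 rad → d_gc = Rσ = 11673.3 km
Rhumb: Δφ = +0.5664, Δλ = +2.1167, Δψ = +0.6442, q = Δφ/Δψ = 0.8792 → d_rh = R√(Δφ²+q²Δλ²) = 12378.1 km
Excess = (12378.1 − 11673.3) / 11673.3 = 704.8 / 11673.3 = 6.04% ≈ 6.0%

6.0%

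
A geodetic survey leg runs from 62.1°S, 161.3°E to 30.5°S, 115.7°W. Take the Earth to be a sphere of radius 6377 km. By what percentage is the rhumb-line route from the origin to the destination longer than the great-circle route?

Great circle: σ = 1.0499 rad → d_gc = Rσ = 6695.0 km
Rhumb: Δφ = +0.5515, Δλ = +1.4486, Δψ = +0.8333, q = Δφ/Δψ = 0.6619 → d_rh = R√(Δφ²+q²Δλ²) = 7053.5 km
Excess = (7053.5 − 6695.0) / 6695.0 = 358.5 / 6695.0 = 5.355% ≈ 5.4%

5.4%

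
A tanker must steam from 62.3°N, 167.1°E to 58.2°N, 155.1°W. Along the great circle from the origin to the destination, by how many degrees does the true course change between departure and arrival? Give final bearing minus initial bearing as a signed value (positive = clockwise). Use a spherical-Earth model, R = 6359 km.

Initial bearing θ₁ = atan2(sin Δλ cos φ₂, cos φ₁ sin φ₂ − sin φ₁ cos φ₂ cos Δλ) = 85.33°
Final bearing θ₂ = (initial bearing from the destination back to the start) + 180° = 118.45°
Δθ = θ₂ − θ₁ = +33.1°

+33.1°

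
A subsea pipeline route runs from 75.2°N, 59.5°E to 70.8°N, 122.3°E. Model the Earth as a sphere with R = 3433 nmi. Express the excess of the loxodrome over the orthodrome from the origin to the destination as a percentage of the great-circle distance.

4.8%

Great circle: σ = 0.3129 rad → d_gc = Rσ = 1074.2 nmi
Rhumb: Δφ = -0.0768, Δλ = +1.0961, Δψ = -0.2641, q = Δφ/Δψ = 0.2908 → d_rh = R√(Δφ²+q²Δλ²) = 1125.4 nmi
Excess = (1125.4 − 1074.2) / 1074.2 = 51.2 / 1074.2 = 4.77% ≈ 4.8%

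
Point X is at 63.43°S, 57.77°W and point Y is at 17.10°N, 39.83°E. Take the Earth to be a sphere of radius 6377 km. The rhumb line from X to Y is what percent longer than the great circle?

Great circle: σ = 1.8960 rad → d_gc = Rσ = 12091.0 km
Rhumb: Δφ = +1.4055, Δλ = +1.7034, Δψ = +1.7464, q = Δφ/Δψ = 0.8048 → d_rh = R√(Δφ²+q²Δλ²) = 12520.5 km
Excess = (12520.5 − 12091.0) / 12091.0 = 429.5 / 12091.0 = 3.552% ≈ 3.6%

3.6%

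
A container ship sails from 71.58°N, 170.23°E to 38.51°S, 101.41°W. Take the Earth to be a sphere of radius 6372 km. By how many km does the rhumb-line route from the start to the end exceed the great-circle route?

Great circle: cos σ = sin φ₁ sin φ₂ + cos φ₁ cos φ₂ cos Δλ,  σ = 2.1940 rad → d_gc = 13980.4 km
Rhumb line: Δψ = -2.5486, q = Δφ/Δψ = 0.7539, d_rh = R√(Δφ²+q²Δλ²) = 14310.4 km
Excess = 14310.4 − 13980.4 = 330.0 ≈ 330 km

330 km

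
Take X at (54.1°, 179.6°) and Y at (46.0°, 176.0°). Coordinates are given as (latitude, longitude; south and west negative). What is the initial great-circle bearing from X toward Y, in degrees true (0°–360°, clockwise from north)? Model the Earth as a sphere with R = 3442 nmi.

197.3°

N = sin Δλ·cos φ₂ = -0.0436;  D = cos φ₁ sin φ₂ − sin φ₁ cos φ₂ cos Δλ = -0.1398
initial course = atan2(N, D) = 197.33°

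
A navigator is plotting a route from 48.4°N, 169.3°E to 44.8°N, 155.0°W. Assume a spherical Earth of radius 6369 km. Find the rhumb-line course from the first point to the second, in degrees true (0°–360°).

98.4°

Meridional parts: M(φ₁)=+0.9679, M(φ₂)=+0.8764 → ΔM = -0.0915;  Δλ = +0.6231 rad
tan C = Δλ / ΔM = -6.8100 → C = 98.35°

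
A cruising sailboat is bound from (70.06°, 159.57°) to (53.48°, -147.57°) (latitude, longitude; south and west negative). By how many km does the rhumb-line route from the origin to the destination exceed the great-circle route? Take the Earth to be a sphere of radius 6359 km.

Great circle: cos σ = sin φ₁ sin φ₂ + cos φ₁ cos φ₂ cos Δλ,  σ = 0.4991 rad → d_gc = 3173.9 km
Rhumb line: Δψ = -0.6296, q = Δφ/Δψ = 0.4596, d_rh = R√(Δφ²+q²Δλ²) = 3264.3 km
Excess = 3264.3 − 3173.9 = 90.4 ≈ 90 km

90 km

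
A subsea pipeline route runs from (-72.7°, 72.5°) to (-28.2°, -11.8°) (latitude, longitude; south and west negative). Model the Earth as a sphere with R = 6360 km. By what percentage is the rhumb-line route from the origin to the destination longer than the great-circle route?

6.2%

Great circle: σ = 1.0733 rad → d_gc = Rσ = 6826.4 km
Rhumb: Δφ = +0.7767, Δλ = -1.4713, Δψ = +1.3697, q = Δφ/Δψ = 0.5670 → d_rh = R√(Δφ²+q²Δλ²) = 7249.5 km
Excess = (7249.5 − 6826.4) / 6826.4 = 423.1 / 6826.4 = 6.20% ≈ 6.2%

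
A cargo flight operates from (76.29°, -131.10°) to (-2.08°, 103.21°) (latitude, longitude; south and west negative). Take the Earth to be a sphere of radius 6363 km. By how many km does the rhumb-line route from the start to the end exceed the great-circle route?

1316 km

Great circle: cos σ = sin φ₁ sin φ₂ + cos φ₁ cos φ₂ cos Δλ,  σ = 1.7451 rad → d_gc = 11104.2 km
Rhumb line: Δψ = -2.1548, q = Δφ/Δψ = 0.6348, d_rh = R√(Δφ²+q²Δλ²) = 12420.2 km
Excess = 12420.2 − 11104.2 = 1316.0 ≈ 1316 km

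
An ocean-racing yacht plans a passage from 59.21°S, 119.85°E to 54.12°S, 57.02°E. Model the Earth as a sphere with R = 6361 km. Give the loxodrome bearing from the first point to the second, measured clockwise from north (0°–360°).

278.4°

Δψ = ln[tan(π/4+φ₂/2)/tan(π/4+φ₁/2)] = +0.1620
Δλ = -1.0966 rad (taken the short way round)
course = atan2(Δλ, Δψ) = 278.40°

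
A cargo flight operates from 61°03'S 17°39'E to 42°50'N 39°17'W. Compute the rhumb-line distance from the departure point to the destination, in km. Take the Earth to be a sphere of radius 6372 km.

Rhumb course C = atan2(Δλ, Δψ) with Δψ = ln[tan(π/4+φ₂/2)/tan(π/4+φ₁/2)] = +2.1831, Δλ = -0.9937 → C = 335.53°
d = R·|Δφ| / |cos C| = 6372·1.81311 / 0.91015 = 12694 km

12694 km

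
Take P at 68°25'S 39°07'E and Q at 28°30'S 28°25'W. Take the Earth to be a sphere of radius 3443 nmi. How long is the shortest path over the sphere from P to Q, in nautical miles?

3332 nmi

cos σ = sin φ₁ sin φ₂ + cos φ₁ cos φ₂ cos Δλ
      = sin(-68.42°)sin(-28.50°) + cos(-68.42°)cos(-28.50°)cos(-67.53°) = 0.5672
σ = 55.442° → d = Rσ = 3443·0.96764 = 3332 nmi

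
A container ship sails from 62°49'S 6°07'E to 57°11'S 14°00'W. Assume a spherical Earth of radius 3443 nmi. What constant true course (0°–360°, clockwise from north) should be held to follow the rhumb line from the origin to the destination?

Meridional parts: M(φ₁)=-1.4198, M(φ₂)=-1.2226 → ΔM = +0.1972;  Δλ = -0.3511 rad
tan C = Δλ / ΔM = -1.7805 → C = 299.32°

299.3°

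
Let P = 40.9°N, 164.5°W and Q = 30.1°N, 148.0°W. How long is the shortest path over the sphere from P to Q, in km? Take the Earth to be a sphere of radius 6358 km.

1907 km

Haversine: a = sin²(Δφ/2)+cos φ₁ cos φ₂ sin²(Δλ/2) = 0.02232;  σ = 2·atan2(√a,√(1−a))
σ = 17.184° → d = Rσ = 6358·0.29993 = 1907 km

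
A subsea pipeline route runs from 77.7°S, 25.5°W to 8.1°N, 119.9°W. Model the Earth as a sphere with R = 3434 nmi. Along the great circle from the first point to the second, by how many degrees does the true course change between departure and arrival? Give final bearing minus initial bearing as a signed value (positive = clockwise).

At departure: θ₁ = atan2(sin Δλ cos φ₂, cos φ₁ sin φ₂ − sin φ₁ cos φ₂ cos Δλ) = 267.44°
At arrival: θ₂ = atan2(sin Δλ cos φ₁, −cos φ₂ sin φ₁ + sin φ₂ cos φ₁ cos Δλ) = 347.59°
Δθ = θ₂ − θ₁ = +80.2°

+80.2°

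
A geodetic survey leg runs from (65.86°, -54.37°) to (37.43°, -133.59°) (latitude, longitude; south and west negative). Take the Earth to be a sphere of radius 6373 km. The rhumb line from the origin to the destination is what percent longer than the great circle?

5.5%

Great circle: σ = 0.9079 rad → d_gc = Rσ = 5786.2 km
Rhumb: Δφ = -0.4962, Δλ = -1.3826, Δψ = -0.8371, q = Δφ/Δψ = 0.5927 → d_rh = R√(Δφ²+q²Δλ²) = 6105.6 km
Excess = (6105.6 − 5786.2) / 5786.2 = 319.4 / 5786.2 = 5.52% ≈ 5.5%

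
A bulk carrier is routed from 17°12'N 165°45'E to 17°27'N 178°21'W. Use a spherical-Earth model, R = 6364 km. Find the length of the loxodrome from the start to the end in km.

1686 km

Δψ = ln[tan(π/4+φ₂/2)/tan(π/4+φ₁/2)] = +0.0046;  Δφ = +0.0044 rad,  Δλ = +0.2775 rad
q = Δφ/Δψ = 0.9546
d = R·√(Δφ² + q²Δλ²) = 6364·0.26495 = 1686 km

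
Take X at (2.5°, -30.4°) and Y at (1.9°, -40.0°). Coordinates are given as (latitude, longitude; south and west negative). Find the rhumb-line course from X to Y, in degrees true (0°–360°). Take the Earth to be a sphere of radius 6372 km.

Meridional parts: M(φ₁)=+0.0436, M(φ₂)=+0.0332 → ΔM = -0.0105;  Δλ = -0.1676 rad
tan C = Δλ / ΔM = +15.9881 → C = 266.42°

266.4°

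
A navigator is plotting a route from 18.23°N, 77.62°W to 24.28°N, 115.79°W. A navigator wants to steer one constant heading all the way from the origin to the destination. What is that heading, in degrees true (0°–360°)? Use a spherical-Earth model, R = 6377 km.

279.7°

Δψ = ln[tan(π/4+φ₂/2)/tan(π/4+φ₁/2)] = +0.1134
Δλ = -0.6662 rad (taken the short way round)
course = atan2(Δλ, Δψ) = 279.66°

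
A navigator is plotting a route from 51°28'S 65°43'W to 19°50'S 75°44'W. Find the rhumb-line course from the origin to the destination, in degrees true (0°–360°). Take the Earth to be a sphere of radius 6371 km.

Δψ = ln[tan(π/4+φ₂/2)/tan(π/4+φ₁/2)] = +0.6978
Δλ = -0.1748 rad (taken the short way round)
course = atan2(Δλ, Δψ) = 345.94°

345.9°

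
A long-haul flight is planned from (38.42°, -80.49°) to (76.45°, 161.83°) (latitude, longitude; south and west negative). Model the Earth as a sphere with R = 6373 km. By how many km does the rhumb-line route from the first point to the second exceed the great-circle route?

965 km

Great circle: cos σ = sin φ₁ sin φ₂ + cos φ₁ cos φ₂ cos Δλ,  σ = 1.0253 rad → d_gc = 6534.2 km
Rhumb line: Δψ = +1.4030, q = Δφ/Δψ = 0.4731, d_rh = R√(Δφ²+q²Δλ²) = 7499.4 km
Excess = 7499.4 − 6534.2 = 965.2 ≈ 965 km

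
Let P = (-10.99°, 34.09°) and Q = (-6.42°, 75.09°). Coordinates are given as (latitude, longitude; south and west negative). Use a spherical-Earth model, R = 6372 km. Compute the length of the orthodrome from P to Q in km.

cos σ = sin φ₁ sin φ₂ + cos φ₁ cos φ₂ cos Δλ
      = sin(-10.99°)sin(-6.42°) + cos(-10.99°)cos(-6.42°)cos(41.00°) = 0.7575
σ = 40.752° → d = Rσ = 6372·0.71126 = 4532 km

4532 km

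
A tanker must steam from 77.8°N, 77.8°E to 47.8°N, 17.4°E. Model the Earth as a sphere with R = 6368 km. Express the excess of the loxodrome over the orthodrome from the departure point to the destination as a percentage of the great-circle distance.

3.7%

Great circle: σ = 0.6531 rad → d_gc = Rσ = 4159.1 km
Rhumb: Δφ = -0.5236, Δλ = -1.0542, Δψ = -1.2839, q = Δφ/Δψ = 0.4078 → d_rh = R√(Δφ²+q²Δλ²) = 4314.2 km
Excess = (4314.2 − 4159.1) / 4159.1 = 155.1 / 4159.1 = 3.73% ≈ 3.7%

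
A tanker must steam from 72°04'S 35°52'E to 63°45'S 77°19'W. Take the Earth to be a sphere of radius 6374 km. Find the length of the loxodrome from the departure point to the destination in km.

4771 km

Δψ = ln[tan(π/4+φ₂/2)/tan(π/4+φ₁/2)] = +0.3905;  Δφ = +0.1452 rad,  Δλ = -1.9754 rad
q = Δφ/Δψ = 0.3717
d = R·√(Δφ² + q²Δλ²) = 6374·0.74849 = 4771 km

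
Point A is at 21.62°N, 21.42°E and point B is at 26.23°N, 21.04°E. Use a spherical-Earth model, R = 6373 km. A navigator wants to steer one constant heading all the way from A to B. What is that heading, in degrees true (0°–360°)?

Meridional parts: M(φ₁)=+0.3866, M(φ₂)=+0.4747 → ΔM = +0.0881;  Δλ = -0.0066 rad
tan C = Δλ / ΔM = -0.0753 → C = 355.69°

355.7°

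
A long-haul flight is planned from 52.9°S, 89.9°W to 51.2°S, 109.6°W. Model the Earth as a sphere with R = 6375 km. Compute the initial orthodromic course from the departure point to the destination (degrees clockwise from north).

270.1°

N = sin Δλ·cos φ₂ = -0.2112;  D = cos φ₁ sin φ₂ − sin φ₁ cos φ₂ cos Δλ = +0.0004
initial course = atan2(N, D) = 270.11°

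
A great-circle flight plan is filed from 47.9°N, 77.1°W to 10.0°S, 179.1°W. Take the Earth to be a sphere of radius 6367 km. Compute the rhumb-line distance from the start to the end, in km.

12004 km

Δψ = ln[tan(π/4+φ₂/2)/tan(π/4+φ₁/2)] = -1.1303;  Δφ = -1.0105 rad,  Δλ = -1.7802 rad
q = Δφ/Δψ = 0.8941
d = R·√(Δφ² + q²Δλ²) = 6367·1.88534 = 12004 km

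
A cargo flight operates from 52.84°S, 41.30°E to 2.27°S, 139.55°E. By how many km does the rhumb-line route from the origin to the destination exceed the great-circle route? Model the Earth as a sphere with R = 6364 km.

405 km

Great circle: cos σ = sin φ₁ sin φ₂ + cos φ₁ cos φ₂ cos Δλ,  σ = 1.6259 rad → d_gc = 10347.0 km
Rhumb line: Δψ = +1.0506, q = Δφ/Δψ = 0.8401, d_rh = R√(Δφ²+q²Δλ²) = 10752.0 km
Excess = 10752.0 − 10347.0 = 405.0 ≈ 405 km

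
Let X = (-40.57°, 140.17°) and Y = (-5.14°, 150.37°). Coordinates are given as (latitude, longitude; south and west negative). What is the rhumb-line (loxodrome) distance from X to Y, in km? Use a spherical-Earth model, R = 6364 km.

Rhumb course C = atan2(Δλ, Δψ) with Δψ = ln[tan(π/4+φ₂/2)/tan(π/4+φ₁/2)] = +0.6861, Δλ = +0.1780 → C = 14.55°
d = R·|Δφ| / |cos C| = 6364·0.61837 / 0.96795 = 4066 km

4066 km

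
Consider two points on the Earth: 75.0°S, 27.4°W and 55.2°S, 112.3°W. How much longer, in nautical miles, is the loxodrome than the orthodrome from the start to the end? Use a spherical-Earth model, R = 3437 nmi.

Great circle: cos σ = sin φ₁ sin φ₂ + cos φ₁ cos φ₂ cos Δλ,  σ = 0.6329 rad → d_gc = 2175.4 nmi
Rhumb line: Δψ = +0.8673, q = Δφ/Δψ = 0.3985, d_rh = R√(Δφ²+q²Δλ²) = 2351.4 nmi
Excess = 2351.4 − 2175.4 = 176.0 ≈ 176 nmi

176 nmi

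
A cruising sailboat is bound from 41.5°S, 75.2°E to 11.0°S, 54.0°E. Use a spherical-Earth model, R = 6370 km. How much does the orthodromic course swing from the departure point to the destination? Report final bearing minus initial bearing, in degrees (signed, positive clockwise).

+9.8°

At departure: θ₁ = atan2(sin Δλ cos φ₂, cos φ₁ sin φ₂ − sin φ₁ cos φ₂ cos Δλ) = 322.55°
At arrival: θ₂ = atan2(sin Δλ cos φ₁, −cos φ₂ sin φ₁ + sin φ₂ cos φ₁ cos Δλ) = 332.36°
Δθ = θ₂ − θ₁ = +9.8°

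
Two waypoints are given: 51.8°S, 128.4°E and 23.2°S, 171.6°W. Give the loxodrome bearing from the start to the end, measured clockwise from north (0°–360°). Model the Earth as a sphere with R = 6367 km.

58.4°

Meridional parts: M(φ₁)=-1.0605, M(φ₂)=-0.4165 → ΔM = +0.6440;  Δλ = +1.0472 rad
tan C = Δλ / ΔM = +1.6260 → C = 58.41°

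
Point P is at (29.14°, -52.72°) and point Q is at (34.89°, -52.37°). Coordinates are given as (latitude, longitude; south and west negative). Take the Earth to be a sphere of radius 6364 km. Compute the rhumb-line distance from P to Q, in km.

Δψ = ln[tan(π/4+φ₂/2)/tan(π/4+φ₁/2)] = +0.1184;  Δφ = +0.1004 rad,  Δλ = +0.0061 rad
q = Δφ/Δψ = 0.8473
d = R·√(Δφ² + q²Δλ²) = 6364·0.10049 = 640 km

640 km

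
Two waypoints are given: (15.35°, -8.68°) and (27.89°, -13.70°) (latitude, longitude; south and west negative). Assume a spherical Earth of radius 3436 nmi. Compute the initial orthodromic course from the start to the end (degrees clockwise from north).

340.5°

θ = atan2( sin Δλ·cos φ₂ ,  cos φ₁ sin φ₂ − sin φ₁ cos φ₂ cos Δλ )
  = atan2(-0.0773, +0.2180) = 340.47°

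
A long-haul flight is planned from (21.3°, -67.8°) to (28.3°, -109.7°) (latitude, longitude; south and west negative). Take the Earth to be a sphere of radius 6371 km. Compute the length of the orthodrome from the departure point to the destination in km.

Haversine: a = sin²(Δφ/2)+cos φ₁ cos φ₂ sin²(Δλ/2) = 0.10860;  σ = 2·atan2(√a,√(1−a))
σ = 38.483° → d = Rσ = 6371·0.67165 = 4279 km

4279 km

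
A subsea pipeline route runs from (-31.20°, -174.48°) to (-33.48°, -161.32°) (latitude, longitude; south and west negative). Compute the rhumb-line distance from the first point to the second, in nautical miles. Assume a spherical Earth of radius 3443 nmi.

682 nmi

Rhumb course C = atan2(Δλ, Δψ) with Δψ = ln[tan(π/4+φ₂/2)/tan(π/4+φ₁/2)] = -0.0471, Δλ = +0.2297 → C = 101.59°
d = R·|Δφ| / |cos C| = 3443·0.03979 / 0.20090 = 682 nmi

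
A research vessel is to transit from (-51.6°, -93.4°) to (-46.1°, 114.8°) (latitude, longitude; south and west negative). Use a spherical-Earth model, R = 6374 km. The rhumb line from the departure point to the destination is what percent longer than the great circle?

Great circle: σ = 1.3846 rad → d_gc = Rσ = 8825.5 km
Rhumb: Δφ = +0.0960, Δλ = -2.6494, Δψ = +0.1461, q = Δφ/Δψ = 0.6571 → d_rh = R√(Δφ²+q²Δλ²) = 11113.8 km
Excess = (11113.8 − 8825.5) / 8825.5 = 2288.3 / 8825.5 = 25.93% ≈ 25.9%

25.9%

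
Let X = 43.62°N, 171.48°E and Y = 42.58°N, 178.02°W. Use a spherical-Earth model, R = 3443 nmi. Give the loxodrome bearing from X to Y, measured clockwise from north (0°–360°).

97.7°

Δψ = ln[tan(π/4+φ₂/2)/tan(π/4+φ₁/2)] = -0.0249
Δλ = +0.1833 rad (taken the short way round)
course = atan2(Δλ, Δψ) = 97.73°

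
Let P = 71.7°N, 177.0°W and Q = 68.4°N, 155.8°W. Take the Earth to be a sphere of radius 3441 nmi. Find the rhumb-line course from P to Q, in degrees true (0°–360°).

114.6°

Meridional parts: M(φ₁)=+1.8259, M(φ₂)=+1.6567 → ΔM = -0.1692;  Δλ = +0.3700 rad
tan C = Δλ / ΔM = -2.1870 → C = 114.57°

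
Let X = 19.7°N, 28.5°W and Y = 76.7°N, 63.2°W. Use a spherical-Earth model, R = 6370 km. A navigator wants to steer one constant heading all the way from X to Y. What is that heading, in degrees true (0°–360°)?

341.4°

Δψ = ln[tan(π/4+φ₂/2)/tan(π/4+φ₁/2)] = +1.7983
Δλ = -0.6056 rad (taken the short way round)
course = atan2(Δλ, Δψ) = 341.39°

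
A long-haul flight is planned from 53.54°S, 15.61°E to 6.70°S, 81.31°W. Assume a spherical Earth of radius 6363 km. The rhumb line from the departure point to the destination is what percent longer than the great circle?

4.3%

Great circle: σ = 1.5481 rad → d_gc = Rσ = 9850.4 km
Rhumb: Δφ = +0.8175, Δλ = -1.6916, Δψ = +0.9934, q = Δφ/Δψ = 0.8230 → d_rh = R√(Δφ²+q²Δλ²) = 10272.3 km
Excess = (10272.3 − 9850.4) / 9850.4 = 421.9 / 9850.4 = 4.28% ≈ 4.3%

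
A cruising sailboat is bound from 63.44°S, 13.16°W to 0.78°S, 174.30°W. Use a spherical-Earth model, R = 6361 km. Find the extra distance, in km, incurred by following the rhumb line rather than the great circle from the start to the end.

Great circle: cos σ = sin φ₁ sin φ₂ + cos φ₁ cos φ₂ cos Δλ,  σ = 1.9943 rad → d_gc = 12685.4 km
Rhumb line: Δψ = +1.4302, q = Δφ/Δψ = 0.7647, d_rh = R√(Δφ²+q²Δλ²) = 15346.8 km
Excess = 15346.8 − 12685.4 = 2661.4 ≈ 2661 km

2661 km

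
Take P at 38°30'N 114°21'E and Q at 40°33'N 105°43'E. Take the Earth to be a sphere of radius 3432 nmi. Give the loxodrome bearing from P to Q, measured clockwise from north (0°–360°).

Δψ = ln[tan(π/4+φ₂/2)/tan(π/4+φ₁/2)] = +0.0464
Δλ = -0.1507 rad (taken the short way round)
course = atan2(Δλ, Δψ) = 287.11°

287.1°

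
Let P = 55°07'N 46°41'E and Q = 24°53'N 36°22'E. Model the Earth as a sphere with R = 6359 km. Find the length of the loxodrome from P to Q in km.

Rhumb course C = atan2(Δλ, Δψ) with Δψ = ln[tan(π/4+φ₂/2)/tan(π/4+φ₁/2)] = -0.7092, Δλ = -0.1801 → C = 194.25°
d = R·|Δφ| / |cos C| = 6359·0.52767 / 0.96925 = 3462 km

3462 km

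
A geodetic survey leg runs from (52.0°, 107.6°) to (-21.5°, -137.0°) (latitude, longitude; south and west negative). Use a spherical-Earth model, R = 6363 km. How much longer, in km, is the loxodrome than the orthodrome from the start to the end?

384 km

Great circle: cos σ = sin φ₁ sin φ₂ + cos φ₁ cos φ₂ cos Δλ,  σ = 2.1347 rad → d_gc = 13583.3 km
Rhumb line: Δψ = -1.4505, q = Δφ/Δψ = 0.8844, d_rh = R√(Δφ²+q²Δλ²) = 13967.3 km
Excess = 13967.3 − 13583.3 = 384.0 ≈ 384 km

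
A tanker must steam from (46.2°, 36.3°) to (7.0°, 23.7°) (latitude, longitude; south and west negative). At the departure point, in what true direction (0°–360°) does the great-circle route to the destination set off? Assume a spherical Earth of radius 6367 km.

θ = atan2( sin Δλ·cos φ₂ ,  cos φ₁ sin φ₂ − sin φ₁ cos φ₂ cos Δλ )
  = atan2(-0.2165, -0.6148) = 199.40°

199.4°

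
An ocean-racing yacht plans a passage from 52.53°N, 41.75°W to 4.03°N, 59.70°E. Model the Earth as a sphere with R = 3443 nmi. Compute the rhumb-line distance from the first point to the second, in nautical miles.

5878 nmi

Rhumb course C = atan2(Δλ, Δψ) with Δψ = ln[tan(π/4+φ₂/2)/tan(π/4+φ₁/2)] = -1.0109, Δλ = +1.7706 → C = 119.72°
d = R·|Δφ| / |cos C| = 3443·0.84648 / 0.49580 = 5878 nmi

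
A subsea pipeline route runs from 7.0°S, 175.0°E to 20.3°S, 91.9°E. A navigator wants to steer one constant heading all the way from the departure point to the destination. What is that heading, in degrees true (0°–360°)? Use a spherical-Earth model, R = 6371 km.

Δψ = ln[tan(π/4+φ₂/2)/tan(π/4+φ₁/2)] = -0.2395
Δλ = -1.4504 rad (taken the short way round)
course = atan2(Δλ, Δψ) = 260.62°

260.6°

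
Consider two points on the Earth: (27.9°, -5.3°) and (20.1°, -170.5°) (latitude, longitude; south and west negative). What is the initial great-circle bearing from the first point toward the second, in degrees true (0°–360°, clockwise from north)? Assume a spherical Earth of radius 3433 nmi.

N = sin Δλ·cos φ₂ = -0.2399;  D = cos φ₁ sin φ₂ − sin φ₁ cos φ₂ cos Δλ = +0.7286
initial course = atan2(N, D) = 341.78°

341.8°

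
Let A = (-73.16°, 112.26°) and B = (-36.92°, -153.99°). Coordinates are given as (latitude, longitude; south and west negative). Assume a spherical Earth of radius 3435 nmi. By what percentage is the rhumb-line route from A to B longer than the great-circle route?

Great circle: σ = 0.9767 rad → d_gc = Rσ = 3354.8 nmi
Rhumb: Δφ = +0.6325, Δλ = +1.6362, Δψ = +1.2161, q = Δφ/Δψ = 0.5201 → d_rh = R√(Δφ²+q²Δλ²) = 3642.2 nmi
Excess = (3642.2 − 3354.8) / 3354.8 = 287.4 / 3354.8 = 8.57% ≈ 8.6%

8.6%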